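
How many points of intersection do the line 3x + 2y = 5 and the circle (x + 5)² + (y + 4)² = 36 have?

d² = (3·(−5) + 2·(−4) − (5))²/13 = 784/13; r² = 36.
Since d² > r², the line lies outside the circle.

0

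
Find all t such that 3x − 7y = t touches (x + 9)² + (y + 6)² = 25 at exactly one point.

For a tangent, require d(centre, line) = r = 5.
|3·(−9) − 7·(−6) − t| / √58 = 5
|t − (15)| = 5√58.

t = 15 ± 5√58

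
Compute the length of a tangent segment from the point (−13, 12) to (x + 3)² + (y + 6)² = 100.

18

Centre (−3, −6), r² = 100. |PO|² = (−10)² + (18)² = 424.
The tangent meets the radius at right angles, so tangent² = |PO|² − r² = 424 − 100 = 324.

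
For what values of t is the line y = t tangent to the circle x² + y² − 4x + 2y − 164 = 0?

The line touches the circle iff its distance from (2, −1) is 13:
|0·2 + 1·(−1) − t| / √1 = 13
|t − (−1)| = 13, so t = 12 or t = −14.

t = −14 or t = 12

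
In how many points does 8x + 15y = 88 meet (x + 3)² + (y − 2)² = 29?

d² = (8·(−3) + 15·2 − (88))²/289 = 6724/289; r² = 29.
Since d² < r², the line cuts the circle twice.

2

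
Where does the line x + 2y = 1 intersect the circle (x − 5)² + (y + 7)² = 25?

Substitute y = (1 − x)/2:
5x² − 70x + 225 = 0  ⟹  x² − 14x + 45 = 0
x = 9 or x = 5, giving (9, −4) and (5, −2).

(5, −2) and (9, −4)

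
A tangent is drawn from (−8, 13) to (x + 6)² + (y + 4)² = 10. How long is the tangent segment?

The centre is (−6, −4) and r = √10. The square of the distance from P to the centre is 4 + 289 = 293.
The tangent meets the radius at right angles, so tangent² = |PO|² − r² = 293 − 10 = 283.

√283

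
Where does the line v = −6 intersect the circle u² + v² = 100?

(−8, −6) and (8, −6)

Express v = −6 and substitute into the circle:
u² − 64 = 0
u = 8 or u = −8, giving (8, −6) and (−8, −6).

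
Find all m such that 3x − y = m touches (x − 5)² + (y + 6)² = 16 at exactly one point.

m = 21 ± 4√10

The line touches the circle iff its distance from (5, −6) is 4:
|3·5 − 1·(−6) − m| / √10 = 4
|m − (21)| = 4√10.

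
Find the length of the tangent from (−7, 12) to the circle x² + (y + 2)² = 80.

√165

Centre (0, −2), r² = 80. |PO|² = (−7)² + (14)² = 245.
The tangent meets the radius at right angles, so tangent² = |PO|² − r² = 245 − 80 = 165.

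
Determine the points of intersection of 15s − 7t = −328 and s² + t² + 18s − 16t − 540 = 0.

(−27, −11) and (−6, 34)

Substitute t = (328 + 15s)/7:
274s² + 9042s + 44388 = 0  ⟹  s² + 33s + 162 = 0
s = −6 or s = −27, giving (−6, 34) and (−27, −11).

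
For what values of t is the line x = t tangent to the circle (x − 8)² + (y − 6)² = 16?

Tangency holds when the distance from the centre (8, 6) to the line equals the radius 4:
|1·8 + 0·6 − t| / √1 = 4
|t − (8)| = 4, so t = 12 or t = 4.

t = 4 or t = 12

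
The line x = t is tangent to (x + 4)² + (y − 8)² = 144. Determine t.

t = −16 or t = 8

Tangency holds when the distance from the centre (−4, 8) to the line equals the radius 12:
|1·(−4) + 0·8 − t| / √1 = 12
|t − (−4)| = 12, so t = 8 or t = −16.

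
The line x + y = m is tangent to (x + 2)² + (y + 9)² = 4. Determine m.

Tangency holds when the distance from the centre (−2, −9) to the line equals the radius 2:
|1·(−2) + 1·(−9) − m| / √2 = 2
|m − (−11)| = 2√2.

m = −11 ± 2√2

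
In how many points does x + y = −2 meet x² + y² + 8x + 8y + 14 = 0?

1

d² = (1·(−4) + 1·(−4) − (−2))²/2 = 18; r² = 18.
Since d² = r², the line is tangent.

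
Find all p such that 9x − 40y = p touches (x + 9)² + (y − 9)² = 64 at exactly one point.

The line touches the circle iff its distance from (−9, 9) is 8:
|9·(−9) − 40·9 − p| / √1681 = 8
|p − (−441)| = 8·41, so p = −113 or p = −769.

p = −769 or p = −113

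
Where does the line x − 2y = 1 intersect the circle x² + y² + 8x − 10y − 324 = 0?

(−17, −9) and (15, 7)

Express y = (−1 + x)/2 and substitute into the circle:
5x² + 10x − 1275 = 0  ⟹  x² + 2x − 255 = 0
x = 15 or x = −17, giving (15, 7) and (−17, −9).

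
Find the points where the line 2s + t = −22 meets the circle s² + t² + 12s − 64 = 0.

Substitute t = −2s − 22:
5s² + 100s + 420 = 0  ⟹  s² + 20s + 84 = 0
s = −6 or s = −14, giving (−6, −10) and (−14, 6).

(−14, 6) and (−6, −10)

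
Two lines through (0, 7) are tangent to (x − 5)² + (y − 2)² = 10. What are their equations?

3x + y = 7 and x + 3y = 21

Write the tangent as mx − y + (7 − m·(0)) = 0 and set its distance from the centre to √10:
(5m − (−5))² = 10(m² + 1)
3m² + 10m + 3 = 0, so m = −3 or m = −1/3.
Through (0, 7) these give 3x + y = 7 and x + 3y = 21.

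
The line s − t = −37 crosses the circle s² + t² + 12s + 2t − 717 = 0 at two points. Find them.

From the line, t = s + 37. Substituting:
2s² + 88s + 726 = 0  ⟹  s² + 44s + 363 = 0
s = −11 or s = −33, giving (−11, 26) and (−33, 4).

(−33, 4) and (−11, 26)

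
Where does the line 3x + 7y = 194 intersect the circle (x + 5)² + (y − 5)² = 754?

Express y = (194 − 3x)/7 and substitute into the circle:
58x² − 464x − 10440 = 0  ⟹  x² − 8x − 180 = 0
x = 18 or x = −10, giving (18, 20) and (−10, 32).

(−10, 32) and (18, 20)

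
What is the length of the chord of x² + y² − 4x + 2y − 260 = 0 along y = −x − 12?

19√2

The distance from (2, −1) to the line is 13/√2, and r² = 265.
Half the chord is √(r² − d²) = √(361/2), so the full chord is 19√2.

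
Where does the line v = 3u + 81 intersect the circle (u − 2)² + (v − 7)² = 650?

(−23, 12) and (−21, 18)

Express v = 3u + 81 and substitute into the circle:
10u² + 440u + 4830 = 0  ⟹  u² + 44u + 483 = 0
u = −21 or u = −23, giving (−21, 18) and (−23, 12).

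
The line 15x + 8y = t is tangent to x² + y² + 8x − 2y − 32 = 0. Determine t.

t = −171 or t = 67

For a tangent, require d(centre, line) = r = 7.
|15·(−4) + 8·1 − t| / √289 = 7
|t − (−52)| = 7·17, so t = 67 or t = −171.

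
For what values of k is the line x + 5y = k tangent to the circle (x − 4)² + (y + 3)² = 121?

Tangency holds when the distance from the centre (4, −3) to the line equals the radius 11:
|1·4 + 5·(−3) − k| / √26 = 11
|k − (−11)| = 11√26.

k = −11 ± 11√26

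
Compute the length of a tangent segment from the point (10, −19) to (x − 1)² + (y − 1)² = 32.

With centre O = (1, 1), |OP|² = 481 and r² = 32.
Power of the point: PT² = |PO|² − r² = 449, so PT = √449.

√449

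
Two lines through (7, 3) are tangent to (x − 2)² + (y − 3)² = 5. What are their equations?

x + 2y = 13 and x − 2y = 1

A line y − (3) = m(x − (7)) is tangent when its distance from (2, 3) is √5:
(−5m − (0))² = 5(m² + 1)
4m² − 1 = 0, so m = −1/2 or m = 1/2.
Through (7, 3) these give x + 2y = 13 and x − 2y = 1.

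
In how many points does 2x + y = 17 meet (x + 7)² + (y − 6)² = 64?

d² = (2·(−7) + 1·6 − (17))²/5 = 125; r² = 64.
Since d² > r², the line lies outside the circle.

0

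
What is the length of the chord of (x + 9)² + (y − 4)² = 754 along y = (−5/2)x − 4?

10√29

Substitute y = (−8 − 5x)/2:
29x² + 232x − 2436 = 0  ⟹  x² + 8x − 84 = 0
x = 6 or x = −14, giving (6, −19) and (−14, 31).
Chord length = distance between (6, −19) and (−14, 31) = √2900 = 10√29.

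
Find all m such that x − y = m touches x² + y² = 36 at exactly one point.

Tangency holds when the distance from the centre (0, 0) to the line equals the radius 6:
|1·0 − 1·0 − m| / √2 = 6
|m| = 6√2.

m = ±6√2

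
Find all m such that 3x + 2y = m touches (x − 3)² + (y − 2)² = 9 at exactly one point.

For a tangent, require d(centre, line) = r = 3.
|3·3 + 2·2 − m| / √13 = 3
|m − (13)| = 3√13.

m = 13 ± 3√13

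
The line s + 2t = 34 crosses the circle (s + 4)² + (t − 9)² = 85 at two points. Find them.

From the line, t = (34 − s)/2. Substituting:
5s² − 20 = 0  ⟹  s² − 4 = 0
s = 2 or s = −2, giving (2, 16) and (−2, 18).

(−2, 18) and (2, 16)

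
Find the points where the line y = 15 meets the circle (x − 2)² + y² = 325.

(−8, 15) and (12, 15)

Express y = 15 and substitute into the circle:
x² − 4x − 96 = 0
x = 12 or x = −8, giving (12, 15) and (−8, 15).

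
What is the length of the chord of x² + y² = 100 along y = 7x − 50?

10√2

The distance from (0, 0) to the line is 50/√50, and r² = 100.
Half the chord is √(r² − d²) = √(50), so the full chord is 10√2.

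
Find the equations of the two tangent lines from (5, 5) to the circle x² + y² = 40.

x + 3y = 20 and 3x + y = 20

A line y − (5) = m(x − (5)) is tangent when its distance from (0, 0) is 2√10:
[m·(−5) − (−5)]² = 40(m² + 1)
3m² + 10m + 3 = 0, so m = −1/3 or m = −3.
With m = −1/3: x + 3y = 20. With m = −3: 3x + y = 20.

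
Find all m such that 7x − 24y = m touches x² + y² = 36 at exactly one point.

m = −150 or m = 150

For a tangent, require d(centre, line) = r = 6.
|7·0 − 24·0 − m| / √625 = 6
|m| = 6·25, so m = 150 or m = −150.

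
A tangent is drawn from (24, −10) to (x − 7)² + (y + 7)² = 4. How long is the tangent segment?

7√6

With centre O = (7, −7), |OP|² = 298 and r² = 4.
Power of the point: PT² = |PO|² − r² = 294, so PT = 7√6.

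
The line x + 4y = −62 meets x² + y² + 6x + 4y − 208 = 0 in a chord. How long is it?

4√17

Express y = (−62 − x)/4 and substitute into the circle:
17x² + 204x − 476 = 0  ⟹  x² + 12x − 28 = 0
x = 2 or x = −14, giving (2, −16) and (−14, −12).
|(2, −16) − (−14, −12)| = √((16)² + (−4)²) = 4√17.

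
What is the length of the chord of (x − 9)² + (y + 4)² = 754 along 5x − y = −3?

10√26

Express y = 5x + 3 and substitute into the circle:
26x² + 52x − 624 = 0  ⟹  x² + 2x − 24 = 0
x = 4 or x = −6, giving (4, 23) and (−6, −27).
Chord length = distance between (4, 23) and (−6, −27) = √2600 = 10√26.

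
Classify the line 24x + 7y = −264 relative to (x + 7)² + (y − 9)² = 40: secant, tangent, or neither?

d² = (24·(−7) + 7·9 − (−264))²/625 = 25281/625; r² = 40.
Since d² > r², the line lies outside the circle.

neither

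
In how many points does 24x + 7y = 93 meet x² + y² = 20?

Substituting the line into the circle gives 625x² − 4464x + 7669 = 0.
Discriminant = (−4464)² − 4·625·(7669) = 754796 > 0.
Two real roots: the line is a secant.

2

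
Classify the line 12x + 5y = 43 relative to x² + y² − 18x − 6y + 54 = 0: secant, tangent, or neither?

Centre (9, 3), r² = 36. Distance² from centre to line = (80)²/169 = 6400/169.
Since d² > r², the line lies outside the circle.

neither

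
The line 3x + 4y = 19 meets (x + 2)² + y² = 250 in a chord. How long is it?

30

The distance from (−2, 0) to the line is 25/√25, and r² = 250.
Chord = 2√(r² − d²) = 2·√(225) = 30.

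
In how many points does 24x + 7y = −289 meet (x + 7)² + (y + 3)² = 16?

1

Substituting the line into the circle gives 625x² + 13550x + 73441 = 0.
Discriminant = (13550)² − 4·625·(73441) = 0.
A repeated root: the line is tangent.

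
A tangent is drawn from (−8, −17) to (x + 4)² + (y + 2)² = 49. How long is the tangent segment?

8√3

Centre (−4, −2), r² = 49. |PO|² = (−4)² + (−15)² = 241.
Power of the point: PT² = |PO|² − r² = 192, so PT = 8√3.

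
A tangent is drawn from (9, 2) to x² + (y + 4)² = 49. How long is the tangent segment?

Centre (0, −4), r² = 49. |PO|² = (9)² + (6)² = 117.
By the tangent–radius right angle, tangent length = √(|PO|² − r²) = √68 = 2√17.

2√17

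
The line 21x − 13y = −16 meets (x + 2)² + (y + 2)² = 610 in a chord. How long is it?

2√610

From the line, y = (16 + 21x)/13. Substituting:
610x² + 2440x − 100650 = 0  ⟹  x² + 4x − 165 = 0
x = 11 or x = −15, giving (11, 19) and (−15, −23).
Chord length = distance between (11, 19) and (−15, −23) = √2440 = 2√610.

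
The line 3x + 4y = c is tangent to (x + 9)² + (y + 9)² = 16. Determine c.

The line touches the circle iff its distance from (−9, −9) is 4:
|3·(−9) + 4·(−9) − c| / √25 = 4
|c − (−63)| = 4·5, so c = −43 or c = −83.

c = −83 or c = −43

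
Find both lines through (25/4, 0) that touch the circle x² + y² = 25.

Write the tangent as mx − y + (0 − m·(25/4)) = 0 and set its distance from the centre to 5:
[m·(−25/4) − (0)]² = 25(m² + 1)
9m² − 16 = 0, so m = −4/3 or m = 4/3.
With m = −4/3: 4x + 3y = 25. With m = 4/3: 4x − 3y = 25.

4x + 3y = 25 and 4x − 3y = 25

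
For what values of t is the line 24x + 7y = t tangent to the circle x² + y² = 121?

Tangency holds when the distance from the centre (0, 0) to the line equals the radius 11:
|24·0 + 7·0 − t| / √625 = 11
|t| = 11·25, so t = 275 or t = −275.

t = −275 or t = 275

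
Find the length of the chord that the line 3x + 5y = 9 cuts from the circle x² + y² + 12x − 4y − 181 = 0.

Substitute y = (9 − 3x)/5:
34x² + 306x − 4624 = 0  ⟹  x² + 9x − 136 = 0
x = 8 or x = −17, giving (8, −3) and (−17, 12).
Chord length = distance between (8, −3) and (−17, 12) = √850 = 5√34.

5√34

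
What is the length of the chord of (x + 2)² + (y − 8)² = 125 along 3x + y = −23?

5√10

The distance from (−2, 8) to the line is 25/√10, and r² = 125.
Half the chord is √(r² − d²) = √(125/2), so the full chord is 5√10.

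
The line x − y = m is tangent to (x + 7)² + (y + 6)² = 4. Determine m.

m = −1 ± 2√2

Tangency holds when the distance from the centre (−7, −6) to the line equals the radius 2:
|1·(−7) − 1·(−6) − m| / √2 = 2
|m − (−1)| = 2√2.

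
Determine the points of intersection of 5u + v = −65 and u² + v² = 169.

Substitute v = −5u − 65:
26u² + 650u + 4056 = 0  ⟹  u² + 25u + 156 = 0
u = −12 or u = −13, giving (−12, −5) and (−13, 0).

(−13, 0) and (−12, −5)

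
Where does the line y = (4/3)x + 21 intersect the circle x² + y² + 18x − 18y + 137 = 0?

(−12, 5) and (−6, 13)

From the line, y = (63 + 4x)/3. Substituting:
25x² + 450x + 1800 = 0  ⟹  x² + 18x + 72 = 0
x = −6 or x = −12, giving (−6, 13) and (−12, 5).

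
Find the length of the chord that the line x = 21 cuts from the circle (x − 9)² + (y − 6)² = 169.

The line gives x = 21. Substituting into the circle:
y² − 12y + 11 = 0
y = 11 or y = 1, giving (21, 11) and (21, 1).
Chord length = distance between (21, 11) and (21, 1) = √100 = 10.

10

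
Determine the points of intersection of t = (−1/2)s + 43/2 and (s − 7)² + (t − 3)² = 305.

(3, 20) and (23, 10)

From the line, t = (43 − s)/2. Substituting:
5s² − 130s + 345 = 0  ⟹  s² − 26s + 69 = 0
s = 23 or s = 3, giving (23, 10) and (3, 20).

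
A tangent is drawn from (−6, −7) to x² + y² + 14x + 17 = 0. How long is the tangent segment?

3√2

Centre (−7, 0), r² = 32. |PO|² = (1)² + (−7)² = 50.
The tangent meets the radius at right angles, so tangent² = |PO|² − r² = 50 − 32 = 18.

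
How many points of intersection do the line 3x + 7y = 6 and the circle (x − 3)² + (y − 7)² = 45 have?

Substituting the line into the circle gives 58x² − 36x + 85 = 0.
Discriminant = (−36)² − 4·58·(85) = −18424 < 0.
No real roots: the line does not meet the circle.

0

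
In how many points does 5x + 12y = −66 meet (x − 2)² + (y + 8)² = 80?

2

Centre (2, −8), r² = 80. Distance² from centre to line = (−20)²/169 = 400/169.
Since d² < r², the line cuts the circle twice.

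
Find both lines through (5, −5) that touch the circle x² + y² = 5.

Let a tangent through (5, −5) have slope m. Its distance from (0, 0) must equal √5:
[m·(−5) − (5)]² = 5(m² + 1)
2m² + 5m + 2 = 0, so m = −2 or m = −1/2.
With m = −2: 2x + y = 5. With m = −1/2: x + 2y = −5.

2x + y = 5 and x + 2y = −5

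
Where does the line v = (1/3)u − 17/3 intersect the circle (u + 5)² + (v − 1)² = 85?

Express v = (−17 + u)/3 and substitute into the circle:
10u² + 50u − 140 = 0  ⟹  u² + 5u − 14 = 0
u = 2 or u = −7, giving (2, −5) and (−7, −8).

(−7, −8) and (2, −5)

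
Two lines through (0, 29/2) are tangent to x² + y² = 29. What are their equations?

5x + 2y = 29 and 5x − 2y = −29

A line y − (29/2) = m(x − (0)) is tangent when its distance from (0, 0) is √29:
(0m − (−29/2))² = 29(m² + 1)
4m² − 25 = 0, so m = −5/2 or m = 5/2.
Through (0, 29/2) these give 5x + 2y = 29 and 5x − 2y = −29.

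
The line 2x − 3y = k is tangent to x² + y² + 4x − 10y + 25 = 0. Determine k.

k = −19 ± 2√13

The line touches the circle iff its distance from (−2, 5) is 2:
|2·(−2) − 3·5 − k| / √13 = 2
|k − (−19)| = 2√13.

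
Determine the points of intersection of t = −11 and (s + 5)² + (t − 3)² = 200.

(−7, −11) and (−3, −11)

Substitute t = −11:
s² + 10s + 21 = 0
s = −3 or s = −7, giving (−3, −11) and (−7, −11).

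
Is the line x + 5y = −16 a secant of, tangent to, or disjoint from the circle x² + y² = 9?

disjoint

d² = (1·0 + 5·0 − (−16))²/26 = 128/13; r² = 9.
Since d² > r², the line lies outside the circle.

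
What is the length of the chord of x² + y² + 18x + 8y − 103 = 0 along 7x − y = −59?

20√2

Express y = 7x + 59 and substitute into the circle:
50x² + 900x + 3850 = 0  ⟹  x² + 18x + 77 = 0
x = −7 or x = −11, giving (−7, 10) and (−11, −18).
Chord length = distance between (−7, 10) and (−11, −18) = √800 = 20√2.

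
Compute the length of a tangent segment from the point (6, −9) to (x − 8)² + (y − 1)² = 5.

3√11

Centre (8, 1), r² = 5. |PO|² = (−2)² + (−10)² = 104.
By the tangent–radius right angle, tangent length = √(|PO|² − r²) = √99 = 3√11.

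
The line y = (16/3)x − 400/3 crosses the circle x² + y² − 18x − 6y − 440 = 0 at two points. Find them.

From the line, y = (−400 + 16x)/3. Substituting:
265x² − 13250x + 163240 = 0  ⟹  x² − 50x + 616 = 0
x = 28 or x = 22, giving (28, 16) and (22, −16).

(22, −16) and (28, 16)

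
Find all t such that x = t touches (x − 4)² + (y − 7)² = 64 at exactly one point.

For a tangent, require d(centre, line) = r = 8.
|1·4 + 0·7 − t| / √1 = 8
|t − (4)| = 8, so t = 12 or t = −4.

t = −4 or t = 12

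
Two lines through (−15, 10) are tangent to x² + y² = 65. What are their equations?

7x + 4y = −65 and x + 8y = 65

A line y − (10) = m(x − (−15)) is tangent when its distance from (0, 0) is √65:
(15m − (−10))² = 65(m² + 1)
32m² + 60m + 7 = 0, so m = −7/4 or m = −1/8.
With m = −7/4: 7x + 4y = −65. With m = −1/8: x + 8y = 65.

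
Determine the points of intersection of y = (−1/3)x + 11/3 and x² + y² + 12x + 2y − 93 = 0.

(−13, 8) and (5, 2)

Substitute y = (11 − x)/3:
10x² + 80x − 650 = 0  ⟹  x² + 8x − 65 = 0
x = 5 or x = −13, giving (5, 2) and (−13, 8).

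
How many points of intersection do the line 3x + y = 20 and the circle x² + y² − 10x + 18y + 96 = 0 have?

0

Centre (5, −9), r² = 10. Distance² from centre to line = (−14)²/10 = 98/5.
Since d² > r², the line lies outside the circle.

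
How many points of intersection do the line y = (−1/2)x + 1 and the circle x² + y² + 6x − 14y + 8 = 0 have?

2

d² = (1·(−3) + 2·7 − (2))²/5 = 81/5; r² = 50.
Since d² < r², the line cuts the circle twice.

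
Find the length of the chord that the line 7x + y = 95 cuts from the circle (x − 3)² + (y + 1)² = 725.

The distance from (3, −1) to the line is 75/√50, and r² = 725.
Half the chord is √(r² − d²) = √(1225/2), so the full chord is 35√2.

35√2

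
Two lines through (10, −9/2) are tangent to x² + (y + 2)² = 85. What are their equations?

Let a tangent through (10, −9/2) have slope m. Its distance from (0, −2) must equal √85:
(−10m − (5/2))² = 85(m² + 1)
12m² + 40m − 63 = 0, so m = −9/2 or m = 7/6.
With m = −9/2: 9x + 2y = 81. With m = 7/6: 7x − 6y = 97.

9x + 2y = 81 and 7x − 6y = 97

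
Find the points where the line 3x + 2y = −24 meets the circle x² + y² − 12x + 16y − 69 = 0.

(−6, −3) and (6, −21)

From the line, y = (−24 − 3x)/2. Substituting:
13x² − 468 = 0  ⟹  x² − 36 = 0
x = 6 or x = −6, giving (6, −21) and (−6, −3).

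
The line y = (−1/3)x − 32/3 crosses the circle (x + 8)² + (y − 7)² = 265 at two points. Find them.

(−20, −4) and (−5, −9)

Substitute y = (−32 − x)/3:
10x² + 250x + 1000 = 0  ⟹  x² + 25x + 100 = 0
x = −5 or x = −20, giving (−5, −9) and (−20, −4).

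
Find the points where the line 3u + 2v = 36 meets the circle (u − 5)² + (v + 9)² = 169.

(10, 3) and (18, −9)

From the line, v = (36 − 3u)/2. Substituting:
13u² − 364u + 2340 = 0  ⟹  u² − 28u + 180 = 0
u = 18 or u = 10, giving (18, −9) and (10, 3).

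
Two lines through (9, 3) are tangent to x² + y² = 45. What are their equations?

A line y − (3) = m(x − (9)) is tangent when its distance from (0, 0) is 3√5:
[m·(−9) − (−3)]² = 45(m² + 1)
2m² − 3m − 2 = 0, so m = 2 or m = −1/2.
Through (9, 3) these give 2x − y = 15 and x + 2y = 15.

2x − y = 15 and x + 2y = 15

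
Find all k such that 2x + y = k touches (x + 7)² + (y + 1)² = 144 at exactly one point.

k = −15 ± 12√5

The line touches the circle iff its distance from (−7, −1) is 12:
|2·(−7) + 1·(−1) − k| / √5 = 12
|k − (−15)| = 12√5.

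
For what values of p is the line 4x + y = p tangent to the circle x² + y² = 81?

p = ±9√17

For a tangent, require d(centre, line) = r = 9.
|4·0 + 1·0 − p| / √17 = 9
|p| = 9√17.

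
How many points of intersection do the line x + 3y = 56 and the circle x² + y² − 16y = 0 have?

0

Substituting the line into the circle gives 10x² − 64x + 448 = 0.
Discriminant = (−64)² − 4·10·(448) = −13824 < 0.
No real roots: the line does not meet the circle.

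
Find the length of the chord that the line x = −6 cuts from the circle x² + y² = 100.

The line gives x = −6. Substituting into the circle:
y² − 64 = 0
y = 8 or y = −8, giving (−6, 8) and (−6, −8).
Chord length = distance between (−6, 8) and (−6, −8) = √256 = 16.

16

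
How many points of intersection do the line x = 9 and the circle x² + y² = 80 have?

Substituting the line into the circle gives y² + 1 = 0.
Discriminant = (0)² − 4·1·(1) = −4 < 0.
No real roots: the line does not meet the circle.

0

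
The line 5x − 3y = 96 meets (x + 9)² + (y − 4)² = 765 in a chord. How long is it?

Substitute y = (−96 + 5x)/3:
34x² − 918x + 5508 = 0  ⟹  x² − 27x + 162 = 0
x = 18 or x = 9, giving (18, −2) and (9, −17).
|(18, −2) − (9, −17)| = √((9)² + (15)²) = 3√34.

3√34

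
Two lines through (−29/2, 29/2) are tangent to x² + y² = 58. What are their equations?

7x + 3y = −58 and 3x + 7y = 58

Write the tangent as mx − y + (29/2 − m·(−29/2)) = 0 and set its distance from the centre to √58:
(29/2m − (−29/2))² = 58(m² + 1)
21m² + 58m + 21 = 0, so m = −7/3 or m = −3/7.
Through (−29/2, 29/2) these give 7x + 3y = −58 and 3x + 7y = 58.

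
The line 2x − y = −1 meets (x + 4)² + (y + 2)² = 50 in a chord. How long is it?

6√5

Centre (−4, −2), r² = 50. Perpendicular distance d from centre to line = |−5| / √5 = 5/√5.
Chord = 2√(r² − d²) = 2·√(45) = 6√5.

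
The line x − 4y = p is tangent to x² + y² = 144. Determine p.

Tangency holds when the distance from the centre (0, 0) to the line equals the radius 12:
|1·0 − 4·0 − p| / √17 = 12
|p| = 12√17.

p = ±12√17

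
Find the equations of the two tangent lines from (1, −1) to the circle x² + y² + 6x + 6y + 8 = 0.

A line y − (−1) = m(x − (1)) is tangent when its distance from (−3, −3) is √10:
(−4m − (−2))² = 10(m² + 1)
3m² − 8m − 3 = 0, so m = 3 or m = −1/3.
Through (1, −1) these give 3x − y = 4 and x + 3y = −2.

3x − y = 4 and x + 3y = −2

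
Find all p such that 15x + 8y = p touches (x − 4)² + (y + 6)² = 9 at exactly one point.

Tangency holds when the distance from the centre (4, −6) to the line equals the radius 3:
|15·4 + 8·(−6) − p| / √289 = 3
|p − (12)| = 3·17, so p = 63 or p = −39.

p = −39 or p = 63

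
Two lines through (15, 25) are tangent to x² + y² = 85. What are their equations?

6x − 7y = −85 and 9x − 2y = 85

Write the tangent as mx − y + (25 − m·(15)) = 0 and set its distance from the centre to √85:
[m·(−15) − (−25)]² = 85(m² + 1)
14m² − 75m + 54 = 0, so m = 6/7 or m = 9/2.
Through (15, 25) these give 6x − 7y = −85 and 9x − 2y = 85.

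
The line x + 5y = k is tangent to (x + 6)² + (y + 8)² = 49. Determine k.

k = −46 ± 7√26

Tangency holds when the distance from the centre (−6, −8) to the line equals the radius 7:
|1·(−6) + 5·(−8) − k| / √26 = 7
|k − (−46)| = 7√26.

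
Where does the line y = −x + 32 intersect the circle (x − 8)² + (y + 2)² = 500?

Substitute y = −x + 32:
2x² − 84x + 720 = 0  ⟹  x² − 42x + 360 = 0
x = 30 or x = 12, giving (30, 2) and (12, 20).

(12, 20) and (30, 2)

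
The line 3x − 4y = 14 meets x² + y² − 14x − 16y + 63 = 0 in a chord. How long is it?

The distance from (7, 8) to the line is 25/√25, and r² = 50.
Chord = 2√(r² − d²) = 2·√(25) = 10.

10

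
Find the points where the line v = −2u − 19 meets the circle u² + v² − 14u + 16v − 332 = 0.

(−11, 3) and (5, −29)

Express v = −2u − 19 and substitute into the circle:
5u² + 30u − 275 = 0  ⟹  u² + 6u − 55 = 0
u = 5 or u = −11, giving (5, −29) and (−11, 3).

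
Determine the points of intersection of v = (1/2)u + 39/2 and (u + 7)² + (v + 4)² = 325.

(−17, 11) and (−13, 13)

Express v = (39 + u)/2 and substitute into the circle:
5u² + 150u + 1105 = 0  ⟹  u² + 30u + 221 = 0
u = −13 or u = −17, giving (−13, 13) and (−17, 11).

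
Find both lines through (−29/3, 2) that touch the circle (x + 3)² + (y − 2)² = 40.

3x − y = −31 and 3x + y = −27

Let a tangent through (−29/3, 2) have slope m. Its distance from (−3, 2) must equal 2√10:
(20/3m − (0))² = 40(m² + 1)
m² − 9 = 0, so m = 3 or m = −3.
With m = 3: 3x − y = −31. With m = −3: 3x + y = −27.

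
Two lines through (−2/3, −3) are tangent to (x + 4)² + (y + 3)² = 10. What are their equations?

3x − y = 1 and 3x + y = −5

Write the tangent as mx − y + (−3 − m·(−2/3)) = 0 and set its distance from the centre to √10:
[m·(−10/3) − (0)]² = 10(m² + 1)
m² − 9 = 0, so m = 3 or m = −3.
Through (−2/3, −3) these give 3x − y = 1 and 3x + y = −5.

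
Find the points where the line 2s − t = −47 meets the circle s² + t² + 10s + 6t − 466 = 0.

(−27, −7) and (−15, 17)

From the line, t = 2s + 47. Substituting:
5s² + 210s + 2025 = 0  ⟹  s² + 42s + 405 = 0
s = −15 or s = −27, giving (−15, 17) and (−27, −7).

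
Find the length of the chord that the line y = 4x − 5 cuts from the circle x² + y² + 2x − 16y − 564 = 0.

From the line, y = 4x − 5. Substituting:
17x² − 102x − 459 = 0  ⟹  x² − 6x − 27 = 0
x = 9 or x = −3, giving (9, 31) and (−3, −17).
Chord length = distance between (9, 31) and (−3, −17) = √2448 = 12√17.

12√17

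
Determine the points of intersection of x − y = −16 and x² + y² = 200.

(−14, 2) and (−2, 14)

From the line, y = x + 16. Substituting:
2x² + 32x + 56 = 0  ⟹  x² + 16x + 28 = 0
x = −2 or x = −14, giving (−2, 14) and (−14, 2).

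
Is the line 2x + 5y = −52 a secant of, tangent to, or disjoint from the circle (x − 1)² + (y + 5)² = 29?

d² = (2·1 + 5·(−5) − (−52))²/29 = 29; r² = 29.
Since d² = r², the line is tangent.

tangent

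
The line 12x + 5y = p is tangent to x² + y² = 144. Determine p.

The line touches the circle iff its distance from (0, 0) is 12:
|12·0 + 5·0 − p| / √169 = 12
|p| = 12·13, so p = 156 or p = −156.

p = −156 or p = 156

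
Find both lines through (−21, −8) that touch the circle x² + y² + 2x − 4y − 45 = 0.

x − y = −13 and x − 7y = 35

A line y − (−8) = m(x − (−21)) is tangent when its distance from (−1, 2) is 5√2:
[m·(20) − (10)]² = 50(m² + 1)
7m² − 8m + 1 = 0, so m = 1 or m = 1/7.
Through (−21, −8) these give x − y = −13 and x − 7y = 35.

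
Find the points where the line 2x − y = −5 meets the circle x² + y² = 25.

(−4, −3) and (0, 5)

Express y = 2x + 5 and substitute into the circle:
5x² + 20x = 0  ⟹  x² + 4x = 0
x = 0 or x = −4, giving (0, 5) and (−4, −3).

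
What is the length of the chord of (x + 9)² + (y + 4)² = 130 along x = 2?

The line gives x = 2. Substituting into the circle:
y² + 8y + 7 = 0
y = −1 or y = −7, giving (2, −1) and (2, −7).
Chord length = distance between (2, −1) and (2, −7) = √36 = 6.

6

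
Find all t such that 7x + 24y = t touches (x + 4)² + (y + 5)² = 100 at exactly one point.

t = −398 or t = 102

For a tangent, require d(centre, line) = r = 10.
|7·(−4) + 24·(−5) − t| / √625 = 10
|t − (−148)| = 10·25, so t = 102 or t = −398.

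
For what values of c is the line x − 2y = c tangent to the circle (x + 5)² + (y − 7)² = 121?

Tangency holds when the distance from the centre (−5, 7) to the line equals the radius 11:
|1·(−5) − 2·7 − c| / √5 = 11
|c − (−19)| = 11√5.

c = −19 ± 11√5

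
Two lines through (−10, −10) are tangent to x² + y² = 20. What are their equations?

Let a tangent through (−10, −10) have slope m. Its distance from (0, 0) must equal 2√5:
(10m − (10))² = 20(m² + 1)
2m² − 5m + 2 = 0, so m = 2 or m = 1/2.
With m = 2: 2x − y = −10. With m = 1/2: x − 2y = 10.

2x − y = −10 and x − 2y = 10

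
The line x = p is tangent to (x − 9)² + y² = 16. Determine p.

p = 5 or p = 13

Tangency holds when the distance from the centre (9, 0) to the line equals the radius 4:
|1·9 + 0·0 − p| / √1 = 4
|p − (9)| = 4, so p = 13 or p = 5.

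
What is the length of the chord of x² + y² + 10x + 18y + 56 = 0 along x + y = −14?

10√2

Express y = −x − 14 and substitute into the circle:
2x² + 20x = 0  ⟹  x² + 10x = 0
x = 0 or x = −10, giving (0, −14) and (−10, −4).
Chord length = distance between (0, −14) and (−10, −4) = √200 = 10√2.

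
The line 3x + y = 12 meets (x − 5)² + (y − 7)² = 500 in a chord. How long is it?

14√10

Substitute y = −3x + 12:
10x² − 40x − 450 = 0  ⟹  x² − 4x − 45 = 0
x = 9 or x = −5, giving (9, −15) and (−5, 27).
|(9, −15) − (−5, 27)| = √((14)² + (−42)²) = 14√10.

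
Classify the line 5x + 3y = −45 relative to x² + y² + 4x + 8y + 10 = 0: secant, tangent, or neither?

neither

Centre (−2, −4), r² = 10. Distance² from centre to line = (23)²/34 = 529/34.
Since d² > r², the line lies outside the circle.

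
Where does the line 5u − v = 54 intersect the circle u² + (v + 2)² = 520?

Substitute v = 5u − 54:
26u² − 520u + 2184 = 0  ⟹  u² − 20u + 84 = 0
u = 14 or u = 6, giving (14, 16) and (6, −24).

(6, −24) and (14, 16)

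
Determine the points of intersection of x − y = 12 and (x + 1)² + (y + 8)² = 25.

(−1, −13) and (4, −8)

Substitute y = x − 12:
2x² − 6x − 8 = 0  ⟹  x² − 3x − 4 = 0
x = 4 or x = −1, giving (4, −8) and (−1, −13).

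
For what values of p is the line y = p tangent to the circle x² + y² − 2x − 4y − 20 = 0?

Tangency holds when the distance from the centre (1, 2) to the line equals the radius 5:
|0·1 + 1·2 − p| / √1 = 5
|p − (2)| = 5, so p = 7 or p = −3.

p = −3 or p = 7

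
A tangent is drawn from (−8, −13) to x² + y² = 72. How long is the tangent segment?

With centre O = (0, 0), |OP|² = 233 and r² = 72.
The tangent meets the radius at right angles, so tangent² = |PO|² − r² = 233 − 72 = 161.

√161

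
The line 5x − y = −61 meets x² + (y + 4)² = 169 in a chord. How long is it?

√26

From the line, y = 5x + 61. Substituting:
26x² + 650x + 4056 = 0  ⟹  x² + 25x + 156 = 0
x = −12 or x = −13, giving (−12, 1) and (−13, −4).
Chord length = distance between (−12, 1) and (−13, −4) = √26 = √26.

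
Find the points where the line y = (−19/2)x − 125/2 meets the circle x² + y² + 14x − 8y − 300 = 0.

Substitute y = (−125 − 19x)/2:
365x² + 5110x + 16425 = 0  ⟹  x² + 14x + 45 = 0
x = −5 or x = −9, giving (−5, −15) and (−9, 23).

(−9, 23) and (−5, −15)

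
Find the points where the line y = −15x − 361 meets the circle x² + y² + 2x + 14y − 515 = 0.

Substitute y = −15x − 361:
226x² + 10622x + 124752 = 0  ⟹  x² + 47x + 552 = 0
x = −23 or x = −24, giving (−23, −16) and (−24, −1).

(−24, −1) and (−23, −16)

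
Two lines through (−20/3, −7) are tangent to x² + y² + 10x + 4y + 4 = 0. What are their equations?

3x + 4y = −48 and y = −7

A line y − (−7) = m(x − (−20/3)) is tangent when its distance from (−5, −2) is 5:
(5/3m − (5))² = 25(m² + 1)
4m² + 3m = 0, so m = −3/4 or m = 0.
With m = −3/4: 3x + 4y = −48. With m = 0: y = −7.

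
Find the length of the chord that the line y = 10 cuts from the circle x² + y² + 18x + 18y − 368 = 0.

The distance from (−9, −9) to the line is 19, and r² = 530.
Chord = 2√(r² − d²) = 2·√(169) = 26.

26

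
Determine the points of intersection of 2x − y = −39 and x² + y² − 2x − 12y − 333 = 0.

Substitute y = 2x + 39:
5x² + 130x + 720 = 0  ⟹  x² + 26x + 144 = 0
x = −8 or x = −18, giving (−8, 23) and (−18, 3).

(−18, 3) and (−8, 23)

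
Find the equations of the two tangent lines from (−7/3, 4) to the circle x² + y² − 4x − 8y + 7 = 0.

3x − 2y = −15 and 3x + 2y = 1

A line y − (4) = m(x − (−7/3)) is tangent when its distance from (2, 4) is √13:
[m·(13/3) − (0)]² = 13(m² + 1)
4m² − 9 = 0, so m = 3/2 or m = −3/2.
With m = 3/2: 3x − 2y = −15. With m = −3/2: 3x + 2y = 1.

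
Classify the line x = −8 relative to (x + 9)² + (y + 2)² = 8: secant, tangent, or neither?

secant

Substituting the line into the circle gives y² + 4y − 3 = 0.
Δ = 16 − (−12) = 28.
Two real roots: the line is a secant.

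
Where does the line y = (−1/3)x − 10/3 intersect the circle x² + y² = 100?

Express y = (−10 − x)/3 and substitute into the circle:
10x² + 20x − 800 = 0  ⟹  x² + 2x − 80 = 0
x = 8 or x = −10, giving (8, −6) and (−10, 0).

(−10, 0) and (8, −6)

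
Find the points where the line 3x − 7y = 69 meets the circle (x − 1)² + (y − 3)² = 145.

From the line, y = (−69 + 3x)/7. Substituting:
58x² − 638x + 1044 = 0  ⟹  x² − 11x + 18 = 0
x = 9 or x = 2, giving (9, −6) and (2, −9).

(2, −9) and (9, −6)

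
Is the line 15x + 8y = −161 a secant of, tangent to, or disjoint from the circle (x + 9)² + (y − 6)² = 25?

secant

Substituting the line into the circle gives 289x² + 7422x + 47265 = 0.
Δ = 55086084 − 54638340 = 447744.
Two real roots: the line is a secant.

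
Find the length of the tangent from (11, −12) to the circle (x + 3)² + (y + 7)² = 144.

√77

With centre O = (−3, −7), |OP|² = 221 and r² = 144.
Power of the point: PT² = |PO|² − r² = 77, so PT = √77.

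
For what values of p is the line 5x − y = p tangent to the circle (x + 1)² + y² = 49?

p = −5 ± 7√26

The line touches the circle iff its distance from (−1, 0) is 7:
|5·(−1) − 1·0 − p| / √26 = 7
|p − (−5)| = 7√26.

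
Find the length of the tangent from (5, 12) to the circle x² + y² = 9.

4√10

Centre (0, 0), r² = 9. |PO|² = (5)² + (12)² = 169.
The tangent meets the radius at right angles, so tangent² = |PO|² − r² = 169 − 9 = 160.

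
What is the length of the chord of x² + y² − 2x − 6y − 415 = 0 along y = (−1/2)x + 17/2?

18√5

Express y = (17 − x)/2 and substitute into the circle:
5x² − 30x − 1575 = 0  ⟹  x² − 6x − 315 = 0
x = 21 or x = −15, giving (21, −2) and (−15, 16).
Chord length = distance between (21, −2) and (−15, 16) = √1620 = 18√5.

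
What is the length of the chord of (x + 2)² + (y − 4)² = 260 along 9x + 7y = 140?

2√130

Centre (−2, 4), r² = 260. Perpendicular distance d from centre to line = |−130| / √130 = 130/√130.
Half the chord is √(r² − d²) = √(130), so the full chord is 2√130.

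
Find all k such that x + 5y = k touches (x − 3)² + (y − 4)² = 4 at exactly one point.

For a tangent, require d(centre, line) = r = 2.
|1·3 + 5·4 − k| / √26 = 2
|k − (23)| = 2√26.

k = 23 ± 2√26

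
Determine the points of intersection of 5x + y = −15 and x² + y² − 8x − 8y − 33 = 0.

Express y = −5x − 15 and substitute into the circle:
26x² + 182x + 312 = 0  ⟹  x² + 7x + 12 = 0
x = −3 or x = −4, giving (−3, 0) and (−4, 5).

(−4, 5) and (−3, 0)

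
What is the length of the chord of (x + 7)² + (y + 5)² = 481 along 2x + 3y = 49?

2√13

Centre (−7, −5), r² = 481. Perpendicular distance d from centre to line = |−78| / √13 = 78/√13.
Half the chord is √(r² − d²) = √(13), so the full chord is 2√13.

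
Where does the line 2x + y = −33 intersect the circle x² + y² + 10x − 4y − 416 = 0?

(−23, 13) and (−7, −19)

Express y = −2x − 33 and substitute into the circle:
5x² + 150x + 805 = 0  ⟹  x² + 30x + 161 = 0
x = −7 or x = −23, giving (−7, −19) and (−23, 13).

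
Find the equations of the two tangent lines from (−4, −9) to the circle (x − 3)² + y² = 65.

8x + y = −41 and x − 8y = 68

Let a tangent through (−4, −9) have slope m. Its distance from (3, 0) must equal √65:
(7m − (9))² = 65(m² + 1)
8m² + 63m − 8 = 0, so m = −8 or m = 1/8.
Through (−4, −9) these give 8x + y = −41 and x − 8y = 68.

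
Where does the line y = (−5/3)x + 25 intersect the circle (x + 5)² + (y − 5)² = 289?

Express y = (75 − 5x)/3 and substitute into the circle:
34x² − 510x + 1224 = 0  ⟹  x² − 15x + 36 = 0
x = 12 or x = 3, giving (12, 5) and (3, 20).

(3, 20) and (12, 5)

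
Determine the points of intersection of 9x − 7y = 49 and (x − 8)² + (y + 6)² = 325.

(−7, −16) and (14, 11)

Substitute y = (−49 + 9x)/7:
130x² − 910x − 12740 = 0  ⟹  x² − 7x − 98 = 0
x = 14 or x = −7, giving (14, 11) and (−7, −16).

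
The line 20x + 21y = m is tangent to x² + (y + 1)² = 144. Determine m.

m = −369 or m = 327

The line touches the circle iff its distance from (0, −1) is 12:
|20·0 + 21·(−1) − m| / √841 = 12
|m − (−21)| = 12·29, so m = 327 or m = −369.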